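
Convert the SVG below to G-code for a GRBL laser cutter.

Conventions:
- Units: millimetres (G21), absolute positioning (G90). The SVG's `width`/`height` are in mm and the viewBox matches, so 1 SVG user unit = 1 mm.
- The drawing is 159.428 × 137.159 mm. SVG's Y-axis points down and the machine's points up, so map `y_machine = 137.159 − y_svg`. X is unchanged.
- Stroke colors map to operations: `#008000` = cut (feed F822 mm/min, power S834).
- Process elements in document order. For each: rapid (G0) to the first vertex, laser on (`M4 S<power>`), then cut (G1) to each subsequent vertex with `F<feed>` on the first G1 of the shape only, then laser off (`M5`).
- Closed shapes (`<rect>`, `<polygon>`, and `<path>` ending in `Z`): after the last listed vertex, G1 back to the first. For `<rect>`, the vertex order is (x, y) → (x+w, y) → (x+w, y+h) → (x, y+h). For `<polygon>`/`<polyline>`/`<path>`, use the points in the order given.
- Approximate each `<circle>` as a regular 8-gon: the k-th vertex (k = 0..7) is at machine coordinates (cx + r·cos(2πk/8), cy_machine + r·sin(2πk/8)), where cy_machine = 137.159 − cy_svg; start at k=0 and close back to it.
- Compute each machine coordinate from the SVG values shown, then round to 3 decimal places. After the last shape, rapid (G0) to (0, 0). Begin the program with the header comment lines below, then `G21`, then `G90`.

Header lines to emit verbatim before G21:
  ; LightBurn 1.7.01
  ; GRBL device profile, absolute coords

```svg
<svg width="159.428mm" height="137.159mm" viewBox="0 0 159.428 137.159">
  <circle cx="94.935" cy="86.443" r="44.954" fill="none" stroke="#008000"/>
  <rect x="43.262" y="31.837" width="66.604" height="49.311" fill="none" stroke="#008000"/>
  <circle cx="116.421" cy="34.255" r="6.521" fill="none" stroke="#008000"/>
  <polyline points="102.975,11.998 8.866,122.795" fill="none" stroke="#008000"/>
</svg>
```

; LightBurn 1.7.01
; GRBL device profile, absolute coords
G21
G90
G0 X139.889 Y50.716
M4 S834
G1 X126.722 Y82.503 F822
G1 X94.935 Y95.670
G1 X63.148 Y82.503
G1 X49.981 Y50.716
G1 X63.148 Y18.929
G1 X94.935 Y5.762
G1 X126.722 Y18.929
G1 X139.889 Y50.716
M5
G0 X43.262 Y105.322
M4 S834
G1 X109.866 Y105.322 F822
G1 X109.866 Y56.011
G1 X43.262 Y56.011
G1 X43.262 Y105.322
M5
G0 X122.942 Y102.904
M4 S834
G1 X121.032 Y107.515 F822
G1 X116.421 Y109.425
G1 X111.810 Y107.515
G1 X109.900 Y102.904
G1 X111.810 Y98.293
G1 X116.421 Y96.383
G1 X121.032 Y98.293
G1 X122.942 Y102.904
M5
G0 X102.975 Y125.161
M4 S834
G1 X8.866 Y14.364 F822
M5
G0 X0.000 Y0.000

1 u = 1 mm; y_m = 137.159 − y.

[1] `<circle>` circle, #008000→cut S834 F822: (139.889,50.716) → (126.722,82.503) → (94.935,95.670) → (63.148,82.503) → (49.981,50.716) → (63.148,18.929) → (94.935,5.762) → (126.722,18.929) → (139.889,50.716) (closed)

[2] `<rect>` rectangle, #008000→cut S834 F822: (43.262,105.322) → (109.866,105.322) → (109.866,56.011) → (43.262,56.011) → (43.262,105.322) (closed)

[3] `<circle>` circle, #008000→cut S834 F822: (122.942,102.904) → (121.032,107.515) → (116.421,109.425) → (111.810,107.515) → (109.900,102.904) → (111.810,98.293) → (116.421,96.383) → (121.032,98.293) → (122.942,102.904) (closed)

[4] `<polyline>` line segment, #008000→cut S834 F822: (102.975,125.161) → (8.866,14.364)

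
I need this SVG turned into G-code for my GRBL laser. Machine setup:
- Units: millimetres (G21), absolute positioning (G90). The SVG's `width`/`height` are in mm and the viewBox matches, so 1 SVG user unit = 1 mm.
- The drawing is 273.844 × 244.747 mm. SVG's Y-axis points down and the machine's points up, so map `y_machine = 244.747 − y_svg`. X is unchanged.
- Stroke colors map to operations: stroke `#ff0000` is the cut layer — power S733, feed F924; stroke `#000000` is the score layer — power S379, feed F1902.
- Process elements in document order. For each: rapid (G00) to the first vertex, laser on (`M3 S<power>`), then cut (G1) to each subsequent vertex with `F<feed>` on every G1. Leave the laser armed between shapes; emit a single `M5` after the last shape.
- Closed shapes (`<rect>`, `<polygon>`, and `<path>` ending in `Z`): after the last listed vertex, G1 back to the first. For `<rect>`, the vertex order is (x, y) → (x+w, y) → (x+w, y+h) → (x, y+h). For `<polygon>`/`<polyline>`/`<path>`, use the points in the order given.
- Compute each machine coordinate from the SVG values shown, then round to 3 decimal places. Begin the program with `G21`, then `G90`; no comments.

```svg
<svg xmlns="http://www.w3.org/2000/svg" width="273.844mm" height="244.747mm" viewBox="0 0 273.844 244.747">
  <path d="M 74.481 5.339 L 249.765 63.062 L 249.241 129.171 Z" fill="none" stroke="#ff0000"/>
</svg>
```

viewBox `0 0 273.844 244.747` with mm width/height → 1 unit = 1 mm. Flip: y_m = 244.747 − y_svg.

**Shape 1** — `<path>` closed polygon, stroke `#ff0000` → cut (S733, F924). Machine vertices: (74.481,239.408) → (249.765,181.685) → (249.241,115.576) → (74.481,239.408). Closed: final G1 returns to the first vertex.

G21
G90
G00 X74.481 Y239.408
M3 S733
G1 X249.765 Y181.685 F924
G1 X249.241 Y115.576 F924
G1 X74.481 Y239.408 F924
M5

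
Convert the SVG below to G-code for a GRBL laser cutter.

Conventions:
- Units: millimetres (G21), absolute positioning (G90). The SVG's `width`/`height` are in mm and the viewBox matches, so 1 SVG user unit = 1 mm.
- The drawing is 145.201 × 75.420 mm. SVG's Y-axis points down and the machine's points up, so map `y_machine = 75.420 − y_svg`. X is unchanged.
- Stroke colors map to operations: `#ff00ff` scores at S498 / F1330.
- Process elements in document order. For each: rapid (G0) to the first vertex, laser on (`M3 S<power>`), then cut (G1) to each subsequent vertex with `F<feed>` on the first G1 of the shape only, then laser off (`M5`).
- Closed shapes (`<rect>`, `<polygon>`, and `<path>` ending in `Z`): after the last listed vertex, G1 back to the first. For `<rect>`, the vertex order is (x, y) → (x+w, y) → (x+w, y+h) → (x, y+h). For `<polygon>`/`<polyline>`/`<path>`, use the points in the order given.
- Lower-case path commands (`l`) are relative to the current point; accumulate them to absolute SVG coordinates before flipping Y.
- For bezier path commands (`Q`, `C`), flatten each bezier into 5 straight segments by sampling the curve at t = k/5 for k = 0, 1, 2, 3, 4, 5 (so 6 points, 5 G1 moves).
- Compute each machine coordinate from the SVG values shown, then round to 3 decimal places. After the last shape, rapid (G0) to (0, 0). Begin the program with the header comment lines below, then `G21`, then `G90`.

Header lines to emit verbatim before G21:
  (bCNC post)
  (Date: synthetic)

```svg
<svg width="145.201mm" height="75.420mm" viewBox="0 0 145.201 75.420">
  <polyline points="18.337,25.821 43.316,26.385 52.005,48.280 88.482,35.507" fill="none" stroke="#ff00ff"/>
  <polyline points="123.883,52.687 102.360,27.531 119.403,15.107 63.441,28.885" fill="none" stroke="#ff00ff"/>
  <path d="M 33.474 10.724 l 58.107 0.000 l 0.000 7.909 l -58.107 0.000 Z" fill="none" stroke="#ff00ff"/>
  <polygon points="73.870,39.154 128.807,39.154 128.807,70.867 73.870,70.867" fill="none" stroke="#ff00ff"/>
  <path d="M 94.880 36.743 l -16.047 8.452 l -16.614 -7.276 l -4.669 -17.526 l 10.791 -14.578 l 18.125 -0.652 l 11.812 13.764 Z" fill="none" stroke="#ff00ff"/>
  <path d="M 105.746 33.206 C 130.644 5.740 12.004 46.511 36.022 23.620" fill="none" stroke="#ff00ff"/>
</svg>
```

(bCNC post)
(Date: synthetic)
G21
G90
G0 X18.337 Y49.599
M3 S498
G1 X43.316 Y49.035 F1330
G1 X52.005 Y27.140
G1 X88.482 Y39.913
M5
G0 X123.883 Y22.733
M3 S498
G1 X102.360 Y47.889 F1330
G1 X119.403 Y60.313
G1 X63.441 Y46.535
M5
G0 X33.474 Y64.696
M3 S498
G1 X91.581 Y64.696 F1330
G1 X91.581 Y56.787
G1 X33.474 Y56.787
G1 X33.474 Y64.696
M5
G0 X73.870 Y36.266
M3 S498
G1 X128.807 Y36.266 F1330
G1 X128.807 Y4.553
G1 X73.870 Y4.553
G1 X73.870 Y36.266
M5
G0 X94.880 Y38.677
M3 S498
G1 X78.833 Y30.225 F1330
G1 X62.219 Y37.501
G1 X57.550 Y55.027
G1 X68.341 Y69.605
G1 X86.466 Y70.257
G1 X98.278 Y56.493
G1 X94.880 Y38.677
M5
G0 X105.746 Y42.214
M3 S498
G1 X105.750 Y51.560 F1330
G1 X85.042 Y50.861
G1 X57.360 Y46.447
G1 X36.441 Y44.650
G1 X36.022 Y51.800
M5
G0 X0.000 Y0.000

1 u = 1 mm; y_m = 75.420 − y.

[1] `<polyline>` open polyline, #ff00ff→score S498 F1330: (18.337,49.599) → (43.316,49.035) → (52.005,27.140) → (88.482,39.913)

[2] `<polyline>` open polyline, #ff00ff→score S498 F1330: (123.883,22.733) → (102.360,47.889) → (119.403,60.313) → (63.441,46.535)

[3] `<path>` rectangle, #ff00ff→score S498 F1330: (33.474,64.696) → (91.581,64.696) → (91.581,56.787) → (33.474,56.787) → (33.474,64.696) (closed)

[4] `<polygon>` rectangle, #ff00ff→score S498 F1330: (73.870,36.266) → (128.807,36.266) → (128.807,4.553) → (73.870,4.553) → (73.870,36.266) (closed)

[5] `<path>` regular polygon, #ff00ff→score S498 F1330: (94.880,38.677) → (78.833,30.225) → (62.219,37.501) → (57.550,55.027) → (68.341,69.605) → (86.466,70.257) → (98.278,56.493) → (94.880,38.677) (closed)

[6] `<path>` cubic bezier, #ff00ff→score S498 F1330: (105.746,42.214) → (105.750,51.560) → (85.042,50.861) → (57.360,46.447) → (36.441,44.650) → (36.022,51.800)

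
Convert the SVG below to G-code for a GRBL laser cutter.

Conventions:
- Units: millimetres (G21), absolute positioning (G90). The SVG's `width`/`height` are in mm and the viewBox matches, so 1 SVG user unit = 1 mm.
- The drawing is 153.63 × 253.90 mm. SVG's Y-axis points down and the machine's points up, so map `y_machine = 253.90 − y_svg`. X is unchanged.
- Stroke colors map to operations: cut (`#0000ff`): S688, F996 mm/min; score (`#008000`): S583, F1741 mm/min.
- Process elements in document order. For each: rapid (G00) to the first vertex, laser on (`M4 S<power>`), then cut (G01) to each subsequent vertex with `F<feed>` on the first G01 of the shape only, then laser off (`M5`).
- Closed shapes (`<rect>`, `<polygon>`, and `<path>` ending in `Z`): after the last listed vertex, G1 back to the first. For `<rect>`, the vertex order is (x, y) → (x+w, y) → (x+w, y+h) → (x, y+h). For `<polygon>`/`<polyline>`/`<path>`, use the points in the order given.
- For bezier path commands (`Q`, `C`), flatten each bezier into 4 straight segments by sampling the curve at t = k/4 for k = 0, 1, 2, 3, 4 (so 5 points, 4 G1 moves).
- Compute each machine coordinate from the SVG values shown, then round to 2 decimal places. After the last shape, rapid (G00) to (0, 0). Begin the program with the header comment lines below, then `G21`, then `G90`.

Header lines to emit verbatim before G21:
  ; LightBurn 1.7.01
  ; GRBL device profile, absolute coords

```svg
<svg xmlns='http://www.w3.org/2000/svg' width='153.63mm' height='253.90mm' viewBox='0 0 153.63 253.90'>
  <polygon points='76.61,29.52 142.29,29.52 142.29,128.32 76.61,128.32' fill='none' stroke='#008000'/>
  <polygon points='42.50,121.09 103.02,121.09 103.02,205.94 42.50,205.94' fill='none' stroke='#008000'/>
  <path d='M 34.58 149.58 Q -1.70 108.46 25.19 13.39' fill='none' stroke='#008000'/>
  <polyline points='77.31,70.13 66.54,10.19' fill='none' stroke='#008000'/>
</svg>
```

; LightBurn 1.7.01
; GRBL device profile, absolute coords
G21
G90
G00 X76.61 Y224.38
M4 S583
G01 X142.29 Y224.38 F1741
G01 X142.29 Y125.58
G01 X76.61 Y125.58
G01 X76.61 Y224.38
M5
G00 X42.50 Y132.81
M4 S583
G01 X103.02 Y132.81 F1741
G01 X103.02 Y47.96
G01 X42.50 Y47.96
G01 X42.50 Y132.81
M5
G00 X34.58 Y104.32
M4 S583
G01 X20.39 Y128.25 F1741
G01 X14.09 Y158.93
G01 X15.69 Y196.35
G01 X25.19 Y240.51
M5
G00 X77.31 Y183.77
M4 S583
G01 X66.54 Y243.71 F1741
M5
G00 X0.00 Y0.00

Since the viewBox matches the mm dimensions, user units are millimetres directly. The only transform is the Y-flip y_m = 253.90 − y_svg.

Shape 1 is a rectangle drawn with `<polygon>`. Its stroke #008000 means score at S583, F1741. After flipping Y the toolpath is (76.61,224.38) → (142.29,224.38) → (142.29,125.58) → (76.61,125.58) → (76.61,224.38), returning to the start.

Shape 2 is a rectangle drawn with `<polygon>`. Its stroke #008000 means score at S583, F1741. After flipping Y the toolpath is (42.50,132.81) → (103.02,132.81) → (103.02,47.96) → (42.50,47.96) → (42.50,132.81), returning to the start.

Shape 3 is a quadratic bezier drawn with `<path>`. Its stroke #008000 means score at S583, F1741. After flipping Y the toolpath is (34.58,104.32) → (20.39,128.25) → (14.09,158.93) → (15.69,196.35) → (25.19,240.51).

Shape 4 is a line segment drawn with `<polyline>`. Its stroke #008000 means score at S583, F1741. After flipping Y the toolpath is (77.31,183.77) → (66.54,243.71).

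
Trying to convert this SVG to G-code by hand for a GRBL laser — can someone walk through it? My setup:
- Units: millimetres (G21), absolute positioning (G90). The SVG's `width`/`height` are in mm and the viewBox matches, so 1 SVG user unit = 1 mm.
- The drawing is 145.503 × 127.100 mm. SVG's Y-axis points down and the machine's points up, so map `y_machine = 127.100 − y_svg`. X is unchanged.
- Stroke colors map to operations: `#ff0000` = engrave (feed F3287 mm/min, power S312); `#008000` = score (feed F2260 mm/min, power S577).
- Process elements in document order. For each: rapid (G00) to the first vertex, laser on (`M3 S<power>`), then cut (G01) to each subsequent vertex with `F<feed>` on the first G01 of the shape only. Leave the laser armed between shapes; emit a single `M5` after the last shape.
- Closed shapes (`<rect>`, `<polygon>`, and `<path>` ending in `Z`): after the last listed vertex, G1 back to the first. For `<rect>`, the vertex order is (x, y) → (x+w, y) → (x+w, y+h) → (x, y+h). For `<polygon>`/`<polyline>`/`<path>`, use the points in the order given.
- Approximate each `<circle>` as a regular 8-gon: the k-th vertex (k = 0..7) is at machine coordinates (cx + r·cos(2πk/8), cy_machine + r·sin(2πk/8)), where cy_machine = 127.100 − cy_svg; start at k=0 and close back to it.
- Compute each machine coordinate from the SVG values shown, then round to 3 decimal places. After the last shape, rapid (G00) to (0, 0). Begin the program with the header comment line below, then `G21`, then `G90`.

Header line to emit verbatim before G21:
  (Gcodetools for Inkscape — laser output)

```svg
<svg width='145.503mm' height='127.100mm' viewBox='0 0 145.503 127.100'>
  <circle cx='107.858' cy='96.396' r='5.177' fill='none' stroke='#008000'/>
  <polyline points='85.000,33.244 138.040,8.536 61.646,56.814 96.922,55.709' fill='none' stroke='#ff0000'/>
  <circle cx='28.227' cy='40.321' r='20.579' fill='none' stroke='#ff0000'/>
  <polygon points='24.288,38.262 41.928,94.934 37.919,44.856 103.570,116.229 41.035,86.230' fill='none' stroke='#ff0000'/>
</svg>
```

(Gcodetools for Inkscape — laser output)
G21
G90
G00 X113.035 Y30.704
M3 S577
G01 X111.519 Y34.365 F2260
G01 X107.858 Y35.881
G01 X104.197 Y34.365
G01 X102.681 Y30.704
G01 X104.197 Y27.043
G01 X107.858 Y25.527
G01 X111.519 Y27.043
G01 X113.035 Y30.704
G00 X85.000 Y93.856
M3 S312
G01 X138.040 Y118.564 F3287
G01 X61.646 Y70.286
G01 X96.922 Y71.391
G00 X48.806 Y86.779
M3 S312
G01 X42.779 Y101.331 F3287
G01 X28.227 Y107.358
G01 X13.675 Y101.331
G01 X7.648 Y86.779
G01 X13.675 Y72.227
G01 X28.227 Y66.200
G01 X42.779 Y72.227
G01 X48.806 Y86.779
G00 X24.288 Y88.838
M3 S312
G01 X41.928 Y32.166 F3287
G01 X37.919 Y82.244
G01 X103.570 Y10.871
G01 X41.035 Y40.870
G01 X24.288 Y88.838
M5
G00 X0.000 Y0.000

viewBox `0 0 145.503 127.100` with mm width/height → 1 unit = 1 mm. Flip: y_m = 127.100 − y_svg.

**Shape 1** — `<circle>` circle, stroke `#008000` → score (S577, F2260). Machine vertices: (113.035,30.704) → (111.519,34.365) → (107.858,35.881) → (104.197,34.365) → (102.681,30.704) → (104.197,27.043) → (107.858,25.527) → (111.519,27.043) → (113.035,30.704). Closed: final G1 returns to the first vertex.

**Shape 2** — `<polyline>` open polyline, stroke `#ff0000` → engrave (S312, F3287). Machine vertices: (85.000,93.856) → (138.040,118.564) → (61.646,70.286) → (96.922,71.391). Open path.

**Shape 3** — `<circle>` circle, stroke `#ff0000` → engrave (S312, F3287). Machine vertices: (48.806,86.779) → (42.779,101.331) → (28.227,107.358) → (13.675,101.331) → (7.648,86.779) → (13.675,72.227) → (28.227,66.200) → (42.779,72.227) → (48.806,86.779). Closed: final G1 returns to the first vertex.

**Shape 4** — `<polygon>` closed polygon, stroke `#ff0000` → engrave (S312, F3287). Machine vertices: (24.288,88.838) → (41.928,32.166) → (37.919,82.244) → (103.570,10.871) → (41.035,40.870) → (24.288,88.838). Closed: final G1 returns to the first vertex.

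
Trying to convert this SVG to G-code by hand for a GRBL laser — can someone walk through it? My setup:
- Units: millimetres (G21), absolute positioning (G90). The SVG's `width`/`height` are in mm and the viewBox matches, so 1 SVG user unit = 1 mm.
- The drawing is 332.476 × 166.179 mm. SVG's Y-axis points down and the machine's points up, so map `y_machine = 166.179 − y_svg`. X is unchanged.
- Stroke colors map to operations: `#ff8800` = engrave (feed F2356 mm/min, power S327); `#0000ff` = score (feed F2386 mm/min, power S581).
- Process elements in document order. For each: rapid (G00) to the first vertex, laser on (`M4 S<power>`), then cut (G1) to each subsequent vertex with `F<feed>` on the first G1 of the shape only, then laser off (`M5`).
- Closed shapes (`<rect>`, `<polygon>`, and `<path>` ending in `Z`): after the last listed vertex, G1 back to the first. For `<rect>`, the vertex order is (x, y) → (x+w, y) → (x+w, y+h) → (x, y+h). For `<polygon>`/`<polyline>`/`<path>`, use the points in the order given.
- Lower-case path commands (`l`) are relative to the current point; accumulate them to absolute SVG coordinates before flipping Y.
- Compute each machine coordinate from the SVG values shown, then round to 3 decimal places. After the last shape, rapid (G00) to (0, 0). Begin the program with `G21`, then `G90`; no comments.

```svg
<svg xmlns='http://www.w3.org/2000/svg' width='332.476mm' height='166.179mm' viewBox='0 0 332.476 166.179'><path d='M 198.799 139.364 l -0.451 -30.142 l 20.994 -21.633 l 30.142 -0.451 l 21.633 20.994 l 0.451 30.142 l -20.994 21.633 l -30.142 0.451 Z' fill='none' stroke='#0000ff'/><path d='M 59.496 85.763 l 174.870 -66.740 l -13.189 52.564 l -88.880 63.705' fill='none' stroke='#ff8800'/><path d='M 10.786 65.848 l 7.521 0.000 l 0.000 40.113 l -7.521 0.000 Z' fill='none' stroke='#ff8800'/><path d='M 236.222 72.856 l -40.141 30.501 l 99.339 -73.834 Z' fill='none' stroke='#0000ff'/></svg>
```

Since the viewBox matches the mm dimensions, user units are millimetres directly. The only transform is the Y-flip y_m = 166.179 − y_svg.

Shape 1 is a regular polygon drawn with `<path>`. Its stroke #0000ff means score at S581, F2386. After flipping Y the toolpath is (198.799,26.815) → (198.348,56.957) → (219.342,78.590) → (249.484,79.041) → (271.117,58.047) → (271.568,27.905) → (250.574,6.272) → (220.432,5.821) → (198.799,26.815), returning to the start.

Shape 2 is a open polyline drawn with `<path>`. Its stroke #ff8800 means engrave at S327, F2356. After flipping Y the toolpath is (59.496,80.416) → (234.366,147.156) → (221.177,94.592) → (132.297,30.887).

Shape 3 is a rectangle drawn with `<path>`. Its stroke #ff8800 means engrave at S327, F2356. After flipping Y the toolpath is (10.786,100.331) → (18.307,100.331) → (18.307,60.218) → (10.786,60.218) → (10.786,100.331), returning to the start.

Shape 4 is a closed polygon drawn with `<path>`. Its stroke #0000ff means score at S581, F2386. After flipping Y the toolpath is (236.222,93.323) → (196.081,62.822) → (295.420,136.656) → (236.222,93.323), returning to the start.

G21
G90
G00 X198.799 Y26.815
M4 S581
G1 X198.348 Y56.957 F2386
G1 X219.342 Y78.590
G1 X249.484 Y79.041
G1 X271.117 Y58.047
G1 X271.568 Y27.905
G1 X250.574 Y6.272
G1 X220.432 Y5.821
G1 X198.799 Y26.815
M5
G00 X59.496 Y80.416
M4 S327
G1 X234.366 Y147.156 F2356
G1 X221.177 Y94.592
G1 X132.297 Y30.887
M5
G00 X10.786 Y100.331
M4 S327
G1 X18.307 Y100.331 F2356
G1 X18.307 Y60.218
G1 X10.786 Y60.218
G1 X10.786 Y100.331
M5
G00 X236.222 Y93.323
M4 S581
G1 X196.081 Y62.822 F2386
G1 X295.420 Y136.656
G1 X236.222 Y93.323
M5
G00 X0.000 Y0.000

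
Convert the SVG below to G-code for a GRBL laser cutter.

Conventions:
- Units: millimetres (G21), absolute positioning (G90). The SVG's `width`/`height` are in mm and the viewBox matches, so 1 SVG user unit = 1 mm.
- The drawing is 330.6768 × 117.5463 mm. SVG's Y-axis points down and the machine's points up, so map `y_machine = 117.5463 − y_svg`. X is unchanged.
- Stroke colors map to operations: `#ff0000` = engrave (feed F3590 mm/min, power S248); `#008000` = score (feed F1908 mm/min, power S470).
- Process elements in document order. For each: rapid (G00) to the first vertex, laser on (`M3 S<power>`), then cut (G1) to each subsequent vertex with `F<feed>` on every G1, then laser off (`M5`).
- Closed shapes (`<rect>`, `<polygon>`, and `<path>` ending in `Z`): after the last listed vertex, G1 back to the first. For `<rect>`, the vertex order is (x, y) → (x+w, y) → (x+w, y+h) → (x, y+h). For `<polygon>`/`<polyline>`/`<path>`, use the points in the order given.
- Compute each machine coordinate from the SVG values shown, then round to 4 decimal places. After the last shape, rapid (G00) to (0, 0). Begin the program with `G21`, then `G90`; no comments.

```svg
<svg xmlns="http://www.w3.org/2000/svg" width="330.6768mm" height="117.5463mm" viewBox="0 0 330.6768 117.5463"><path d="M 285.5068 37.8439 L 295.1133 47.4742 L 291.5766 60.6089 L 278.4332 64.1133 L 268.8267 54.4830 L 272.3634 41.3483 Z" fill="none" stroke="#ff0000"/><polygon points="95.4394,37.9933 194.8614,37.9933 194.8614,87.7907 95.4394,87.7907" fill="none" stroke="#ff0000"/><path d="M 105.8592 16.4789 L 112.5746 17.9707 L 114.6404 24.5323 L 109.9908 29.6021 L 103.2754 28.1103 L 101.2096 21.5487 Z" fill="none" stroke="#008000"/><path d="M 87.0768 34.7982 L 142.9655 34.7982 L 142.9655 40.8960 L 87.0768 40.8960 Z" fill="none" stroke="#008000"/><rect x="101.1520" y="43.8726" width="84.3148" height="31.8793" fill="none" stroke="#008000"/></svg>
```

G21
G90
G00 X285.5068 Y79.7024
M3 S248
G1 X295.1133 Y70.0721 F3590
G1 X291.5766 Y56.9374 F3590
G1 X278.4332 Y53.4330 F3590
G1 X268.8267 Y63.0633 F3590
G1 X272.3634 Y76.1980 F3590
G1 X285.5068 Y79.7024 F3590
M5
G00 X95.4394 Y79.5530
M3 S248
G1 X194.8614 Y79.5530 F3590
G1 X194.8614 Y29.7556 F3590
G1 X95.4394 Y29.7556 F3590
G1 X95.4394 Y79.5530 F3590
M5
G00 X105.8592 Y101.0674
M3 S470
G1 X112.5746 Y99.5756 F1908
G1 X114.6404 Y93.0140 F1908
G1 X109.9908 Y87.9442 F1908
G1 X103.2754 Y89.4360 F1908
G1 X101.2096 Y95.9976 F1908
G1 X105.8592 Y101.0674 F1908
M5
G00 X87.0768 Y82.7481
M3 S470
G1 X142.9655 Y82.7481 F1908
G1 X142.9655 Y76.6503 F1908
G1 X87.0768 Y76.6503 F1908
G1 X87.0768 Y82.7481 F1908
M5
G00 X101.1520 Y73.6737
M3 S470
G1 X185.4668 Y73.6737 F1908
G1 X185.4668 Y41.7944 F1908
G1 X101.1520 Y41.7944 F1908
G1 X101.1520 Y73.6737 F1908
M5
G00 X0.0000 Y0.0000

viewBox `0 0 330.6768 117.5463` with mm width/height → 1 unit = 1 mm. Flip: y_m = 117.5463 − y_svg.

**Shape 1** — `<path>` regular polygon, stroke `#ff0000` → engrave (S248, F3590). Machine vertices: (285.5068,79.7024) → (295.1133,70.0721) → (291.5766,56.9374) → (278.4332,53.4330) → (268.8267,63.0633) → (272.3634,76.1980) → (285.5068,79.7024). Closed: final G1 returns to the first vertex.

**Shape 2** — `<polygon>` rectangle, stroke `#ff0000` → engrave (S248, F3590). Machine vertices: (95.4394,79.5530) → (194.8614,79.5530) → (194.8614,29.7556) → (95.4394,29.7556) → (95.4394,79.5530). Closed: final G1 returns to the first vertex.

**Shape 3** — `<path>` regular polygon, stroke `#008000` → score (S470, F1908). Machine vertices: (105.8592,101.0674) → (112.5746,99.5756) → (114.6404,93.0140) → (109.9908,87.9442) → (103.2754,89.4360) → (101.2096,95.9976) → (105.8592,101.0674). Closed: final G1 returns to the first vertex.

**Shape 4** — `<path>` rectangle, stroke `#008000` → score (S470, F1908). Machine vertices: (87.0768,82.7481) → (142.9655,82.7481) → (142.9655,76.6503) → (87.0768,76.6503) → (87.0768,82.7481). Closed: final G1 returns to the first vertex.

**Shape 5** — `<rect>` rectangle, stroke `#008000` → score (S470, F1908). Machine vertices: (101.1520,73.6737) → (185.4668,73.6737) → (185.4668,41.7944) → (101.1520,41.7944) → (101.1520,73.6737). Closed: final G1 returns to the first vertex.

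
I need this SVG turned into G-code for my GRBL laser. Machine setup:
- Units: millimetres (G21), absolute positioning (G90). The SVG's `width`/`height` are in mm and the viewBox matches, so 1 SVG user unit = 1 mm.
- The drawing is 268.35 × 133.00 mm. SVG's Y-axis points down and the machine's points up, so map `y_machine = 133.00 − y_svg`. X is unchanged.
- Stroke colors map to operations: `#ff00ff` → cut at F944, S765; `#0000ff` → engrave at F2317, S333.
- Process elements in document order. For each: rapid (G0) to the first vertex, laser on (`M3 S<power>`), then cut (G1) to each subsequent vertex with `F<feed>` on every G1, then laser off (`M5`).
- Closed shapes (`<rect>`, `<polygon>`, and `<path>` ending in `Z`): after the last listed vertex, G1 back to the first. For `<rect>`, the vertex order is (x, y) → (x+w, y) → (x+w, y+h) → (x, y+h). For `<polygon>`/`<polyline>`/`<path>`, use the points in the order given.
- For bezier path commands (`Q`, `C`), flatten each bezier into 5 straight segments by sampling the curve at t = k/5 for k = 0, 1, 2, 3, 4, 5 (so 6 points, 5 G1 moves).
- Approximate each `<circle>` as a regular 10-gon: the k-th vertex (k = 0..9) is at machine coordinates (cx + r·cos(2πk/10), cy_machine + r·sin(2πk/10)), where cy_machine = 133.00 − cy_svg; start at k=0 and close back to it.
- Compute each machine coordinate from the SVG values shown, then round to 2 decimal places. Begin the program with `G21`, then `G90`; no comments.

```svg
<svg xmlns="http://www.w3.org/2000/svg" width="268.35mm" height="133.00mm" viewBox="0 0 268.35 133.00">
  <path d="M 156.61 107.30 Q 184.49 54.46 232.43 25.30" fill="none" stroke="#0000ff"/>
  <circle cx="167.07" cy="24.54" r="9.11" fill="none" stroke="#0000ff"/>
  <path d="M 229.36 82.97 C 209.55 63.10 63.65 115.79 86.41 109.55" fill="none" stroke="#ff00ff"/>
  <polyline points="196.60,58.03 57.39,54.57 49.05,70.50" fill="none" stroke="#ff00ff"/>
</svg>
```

Since the viewBox matches the mm dimensions, user units are millimetres directly. The only transform is the Y-flip y_m = 133.00 − y_svg.

Shape 1 is a quadratic bezier drawn with `<path>`. Its stroke #0000ff means engrave at S333, F2317. After flipping Y the toolpath is (156.61,25.70) → (168.56,45.89) → (182.12,64.18) → (197.29,80.58) → (214.06,95.09) → (232.43,107.70).

Shape 2 is a circle drawn with `<circle>`. Its stroke #0000ff means engrave at S333, F2317. After flipping Y the toolpath is (176.18,108.46) → (174.44,113.81) → (169.89,117.12) → (164.25,117.12) → (159.70,113.81) → (157.96,108.46) → (159.70,103.11) → (164.25,99.80) → (169.89,99.80) → (174.44,103.11) → (176.18,108.46), returning to the start.

Shape 3 is a cubic bezier drawn with `<path>`. Its stroke #ff00ff means cut at S765, F944. After flipping Y the toolpath is (229.36,50.03) → (204.70,54.30) → (163.93,47.46) → (121.19,35.83) → (90.64,25.73) → (86.41,23.45).

Shape 4 is a open polyline drawn with `<polyline>`. Its stroke #ff00ff means cut at S765, F944. After flipping Y the toolpath is (196.60,74.97) → (57.39,78.43) → (49.05,62.50).

G21
G90
G0 X156.61 Y25.70
M3 S333
G1 X168.56 Y45.89 F2317
G1 X182.12 Y64.18 F2317
G1 X197.29 Y80.58 F2317
G1 X214.06 Y95.09 F2317
G1 X232.43 Y107.70 F2317
M5
G0 X176.18 Y108.46
M3 S333
G1 X174.44 Y113.81 F2317
G1 X169.89 Y117.12 F2317
G1 X164.25 Y117.12 F2317
G1 X159.70 Y113.81 F2317
G1 X157.96 Y108.46 F2317
G1 X159.70 Y103.11 F2317
G1 X164.25 Y99.80 F2317
G1 X169.89 Y99.80 F2317
G1 X174.44 Y103.11 F2317
G1 X176.18 Y108.46 F2317
M5
G0 X229.36 Y50.03
M3 S765
G1 X204.70 Y54.30 F944
G1 X163.93 Y47.46 F944
G1 X121.19 Y35.83 F944
G1 X90.64 Y25.73 F944
G1 X86.41 Y23.45 F944
M5
G0 X196.60 Y74.97
M3 S765
G1 X57.39 Y78.43 F944
G1 X49.05 Y62.50 F944
M5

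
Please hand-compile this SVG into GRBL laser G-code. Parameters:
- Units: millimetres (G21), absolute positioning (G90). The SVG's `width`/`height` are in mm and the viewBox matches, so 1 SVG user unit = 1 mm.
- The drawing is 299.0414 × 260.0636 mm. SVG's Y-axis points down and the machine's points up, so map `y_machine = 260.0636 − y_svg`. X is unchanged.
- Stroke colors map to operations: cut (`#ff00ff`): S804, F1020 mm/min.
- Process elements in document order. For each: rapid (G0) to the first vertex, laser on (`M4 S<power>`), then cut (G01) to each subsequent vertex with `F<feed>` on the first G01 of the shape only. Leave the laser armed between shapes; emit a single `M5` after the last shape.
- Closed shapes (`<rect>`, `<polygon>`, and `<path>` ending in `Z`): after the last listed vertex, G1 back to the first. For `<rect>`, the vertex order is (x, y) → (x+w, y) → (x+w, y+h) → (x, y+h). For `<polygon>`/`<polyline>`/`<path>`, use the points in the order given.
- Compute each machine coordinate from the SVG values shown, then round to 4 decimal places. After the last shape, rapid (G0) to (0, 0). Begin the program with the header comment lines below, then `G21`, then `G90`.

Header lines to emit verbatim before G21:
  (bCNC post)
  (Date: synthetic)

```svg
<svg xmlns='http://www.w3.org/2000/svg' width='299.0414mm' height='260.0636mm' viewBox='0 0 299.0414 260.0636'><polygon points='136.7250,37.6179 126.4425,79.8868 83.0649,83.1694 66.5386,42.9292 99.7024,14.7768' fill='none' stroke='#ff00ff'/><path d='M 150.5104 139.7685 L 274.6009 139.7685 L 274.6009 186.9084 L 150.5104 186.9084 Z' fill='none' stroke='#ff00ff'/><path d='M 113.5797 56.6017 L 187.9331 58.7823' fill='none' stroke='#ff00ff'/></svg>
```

1 u = 1 mm; y_m = 260.0636 − y.

[1] `<polygon>` regular polygon, #ff00ff→cut S804 F1020: (136.7250,222.4457) → (126.4425,180.1768) → (83.0649,176.8942) → (66.5386,217.1344) → (99.7024,245.2868) → (136.7250,222.4457) (closed)

[2] `<path>` rectangle, #ff00ff→cut S804 F1020: (150.5104,120.2951) → (274.6009,120.2951) → (274.6009,73.1552) → (150.5104,73.1552) → (150.5104,120.2951) (closed)

[3] `<path>` line segment, #ff00ff→cut S804 F1020: (113.5797,203.4619) → (187.9331,201.2813)

(bCNC post)
(Date: synthetic)
G21
G90
G0 X136.7250 Y222.4457
M4 S804
G01 X126.4425 Y180.1768 F1020
G01 X83.0649 Y176.8942
G01 X66.5386 Y217.1344
G01 X99.7024 Y245.2868
G01 X136.7250 Y222.4457
G0 X150.5104 Y120.2951
M4 S804
G01 X274.6009 Y120.2951 F1020
G01 X274.6009 Y73.1552
G01 X150.5104 Y73.1552
G01 X150.5104 Y120.2951
G0 X113.5797 Y203.4619
M4 S804
G01 X187.9331 Y201.2813 F1020
M5
G0 X0.0000 Y0.0000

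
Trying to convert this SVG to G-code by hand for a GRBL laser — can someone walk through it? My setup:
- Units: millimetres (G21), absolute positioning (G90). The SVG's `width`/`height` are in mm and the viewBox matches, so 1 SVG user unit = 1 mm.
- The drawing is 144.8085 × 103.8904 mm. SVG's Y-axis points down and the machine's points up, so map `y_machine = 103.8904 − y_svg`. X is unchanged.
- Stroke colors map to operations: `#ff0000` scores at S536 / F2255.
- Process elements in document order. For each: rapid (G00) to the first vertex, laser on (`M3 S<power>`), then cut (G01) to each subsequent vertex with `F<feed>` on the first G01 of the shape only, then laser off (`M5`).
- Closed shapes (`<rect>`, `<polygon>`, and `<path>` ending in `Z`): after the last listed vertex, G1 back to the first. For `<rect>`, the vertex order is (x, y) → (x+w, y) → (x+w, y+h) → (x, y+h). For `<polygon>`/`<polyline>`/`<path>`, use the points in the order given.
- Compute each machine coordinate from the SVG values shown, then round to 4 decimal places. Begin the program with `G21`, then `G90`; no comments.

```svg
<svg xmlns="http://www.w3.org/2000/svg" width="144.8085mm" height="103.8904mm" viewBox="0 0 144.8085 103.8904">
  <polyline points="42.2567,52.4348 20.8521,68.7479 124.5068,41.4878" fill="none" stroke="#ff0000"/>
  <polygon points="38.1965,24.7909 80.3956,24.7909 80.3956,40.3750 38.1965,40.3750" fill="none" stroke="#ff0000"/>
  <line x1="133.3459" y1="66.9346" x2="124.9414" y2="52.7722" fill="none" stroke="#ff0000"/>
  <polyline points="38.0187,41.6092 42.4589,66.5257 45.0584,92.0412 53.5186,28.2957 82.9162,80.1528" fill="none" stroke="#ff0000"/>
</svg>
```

G21
G90
G00 X42.2567 Y51.4556
M3 S536
G01 X20.8521 Y35.1425 F2255
G01 X124.5068 Y62.4026
M5
G00 X38.1965 Y79.0995
M3 S536
G01 X80.3956 Y79.0995 F2255
G01 X80.3956 Y63.5154
G01 X38.1965 Y63.5154
G01 X38.1965 Y79.0995
M5
G00 X133.3459 Y36.9558
M3 S536
G01 X124.9414 Y51.1182 F2255
M5
G00 X38.0187 Y62.2812
M3 S536
G01 X42.4589 Y37.3647 F2255
G01 X45.0584 Y11.8492
G01 X53.5186 Y75.5947
G01 X82.9162 Y23.7376
M5

Since the viewBox matches the mm dimensions, user units are millimetres directly. The only transform is the Y-flip y_m = 103.8904 − y_svg.

Shape 1 is a open polyline drawn with `<polyline>`. Its stroke #ff0000 means score at S536, F2255. After flipping Y the toolpath is (42.2567,51.4556) → (20.8521,35.1425) → (124.5068,62.4026).

Shape 2 is a rectangle drawn with `<polygon>`. Its stroke #ff0000 means score at S536, F2255. After flipping Y the toolpath is (38.1965,79.0995) → (80.3956,79.0995) → (80.3956,63.5154) → (38.1965,63.5154) → (38.1965,79.0995), returning to the start.

Shape 3 is a line segment drawn with `<line>`. Its stroke #ff0000 means score at S536, F2255. After flipping Y the toolpath is (133.3459,36.9558) → (124.9414,51.1182).

Shape 4 is a open polyline drawn with `<polyline>`. Its stroke #ff0000 means score at S536, F2255. After flipping Y the toolpath is (38.0187,62.2812) → (42.4589,37.3647) → (45.0584,11.8492) → (53.5186,75.5947) → (82.9162,23.7376).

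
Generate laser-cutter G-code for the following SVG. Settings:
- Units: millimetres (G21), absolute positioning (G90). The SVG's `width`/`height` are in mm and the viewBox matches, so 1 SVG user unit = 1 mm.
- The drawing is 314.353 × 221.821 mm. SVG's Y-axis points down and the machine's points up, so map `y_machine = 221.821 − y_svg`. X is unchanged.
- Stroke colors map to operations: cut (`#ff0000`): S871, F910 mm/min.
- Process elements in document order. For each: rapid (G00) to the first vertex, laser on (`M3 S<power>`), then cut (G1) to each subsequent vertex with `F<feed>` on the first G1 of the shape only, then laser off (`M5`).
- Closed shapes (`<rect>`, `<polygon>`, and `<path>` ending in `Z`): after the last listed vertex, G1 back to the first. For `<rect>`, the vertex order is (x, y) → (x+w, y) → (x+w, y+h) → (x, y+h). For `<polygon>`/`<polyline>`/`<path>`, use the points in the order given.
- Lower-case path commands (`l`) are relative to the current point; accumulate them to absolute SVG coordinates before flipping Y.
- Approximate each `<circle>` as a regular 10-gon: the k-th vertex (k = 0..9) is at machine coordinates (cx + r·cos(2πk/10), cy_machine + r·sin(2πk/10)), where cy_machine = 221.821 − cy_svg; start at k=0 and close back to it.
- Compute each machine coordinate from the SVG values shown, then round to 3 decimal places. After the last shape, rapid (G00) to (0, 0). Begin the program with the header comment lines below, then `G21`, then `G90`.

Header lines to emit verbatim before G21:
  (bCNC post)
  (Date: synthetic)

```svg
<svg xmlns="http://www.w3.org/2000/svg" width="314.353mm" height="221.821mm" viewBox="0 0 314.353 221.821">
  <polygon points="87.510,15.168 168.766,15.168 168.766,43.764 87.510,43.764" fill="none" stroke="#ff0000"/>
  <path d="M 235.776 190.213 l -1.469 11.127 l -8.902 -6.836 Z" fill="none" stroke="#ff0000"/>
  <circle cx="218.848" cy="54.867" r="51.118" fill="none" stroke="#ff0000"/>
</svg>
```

(bCNC post)
(Date: synthetic)
G21
G90
G00 X87.510 Y206.653
M3 S871
G1 X168.766 Y206.653 F910
G1 X168.766 Y178.057
G1 X87.510 Y178.057
G1 X87.510 Y206.653
M5
G00 X235.776 Y31.608
M3 S871
G1 X234.307 Y20.481 F910
G1 X225.405 Y27.317
G1 X235.776 Y31.608
M5
G00 X269.966 Y166.954
M3 S871
G1 X260.203 Y197.000 F910
G1 X234.644 Y215.570
G1 X203.052 Y215.570
G1 X177.493 Y197.000
G1 X167.730 Y166.954
G1 X177.493 Y136.908
G1 X203.052 Y118.338
G1 X234.644 Y118.338
G1 X260.203 Y136.908
G1 X269.966 Y166.954
M5
G00 X0.000 Y0.000

viewBox `0 0 314.353 221.821` with mm width/height → 1 unit = 1 mm. Flip: y_m = 221.821 − y_svg.

**Shape 1** — `<polygon>` rectangle, stroke `#ff0000` → cut (S871, F910). Machine vertices: (87.510,206.653) → (168.766,206.653) → (168.766,178.057) → (87.510,178.057) → (87.510,206.653). Closed: final G1 returns to the first vertex.

**Shape 2** — `<path>` regular polygon, stroke `#ff0000` → cut (S871, F910). Machine vertices: (235.776,31.608) → (234.307,20.481) → (225.405,27.317) → (235.776,31.608). Closed: final G1 returns to the first vertex.

**Shape 3** — `<circle>` circle, stroke `#ff0000` → cut (S871, F910). Machine vertices: (269.966,166.954) → (260.203,197.000) → (234.644,215.570) → (203.052,215.570) → (177.493,197.000) → (167.730,166.954) → (177.493,136.908) → (203.052,118.338) → (234.644,118.338) → (260.203,136.908) → (269.966,166.954). Closed: final G1 returns to the first vertex.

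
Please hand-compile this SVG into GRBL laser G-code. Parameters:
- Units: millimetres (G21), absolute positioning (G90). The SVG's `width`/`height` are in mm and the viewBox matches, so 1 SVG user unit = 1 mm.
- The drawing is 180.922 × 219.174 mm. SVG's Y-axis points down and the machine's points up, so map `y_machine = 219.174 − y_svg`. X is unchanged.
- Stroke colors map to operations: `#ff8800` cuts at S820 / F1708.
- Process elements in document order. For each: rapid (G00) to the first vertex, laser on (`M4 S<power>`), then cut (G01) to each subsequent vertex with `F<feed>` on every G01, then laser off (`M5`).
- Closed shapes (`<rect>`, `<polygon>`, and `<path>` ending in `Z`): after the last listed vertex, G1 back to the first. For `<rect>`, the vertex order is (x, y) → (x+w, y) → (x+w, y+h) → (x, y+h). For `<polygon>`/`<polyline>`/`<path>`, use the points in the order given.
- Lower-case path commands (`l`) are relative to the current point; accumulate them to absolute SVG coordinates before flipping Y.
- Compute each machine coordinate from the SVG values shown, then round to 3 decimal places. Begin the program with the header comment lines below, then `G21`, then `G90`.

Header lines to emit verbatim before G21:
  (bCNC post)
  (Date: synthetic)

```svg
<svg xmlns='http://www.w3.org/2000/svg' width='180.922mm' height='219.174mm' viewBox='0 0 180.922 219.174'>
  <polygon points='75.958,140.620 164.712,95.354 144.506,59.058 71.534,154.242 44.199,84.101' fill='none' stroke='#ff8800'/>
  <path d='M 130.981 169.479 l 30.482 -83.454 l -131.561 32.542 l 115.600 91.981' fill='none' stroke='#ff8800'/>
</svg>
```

(bCNC post)
(Date: synthetic)
G21
G90
G00 X75.958 Y78.554
M4 S820
G01 X164.712 Y123.820 F1708
G01 X144.506 Y160.116 F1708
G01 X71.534 Y64.932 F1708
G01 X44.199 Y135.073 F1708
G01 X75.958 Y78.554 F1708
M5
G00 X130.981 Y49.695
M4 S820
G01 X161.463 Y133.149 F1708
G01 X29.902 Y100.607 F1708
G01 X145.502 Y8.626 F1708
M5

viewBox `0 0 180.922 219.174` with mm width/height → 1 unit = 1 mm. Flip: y_m = 219.174 − y_svg.

**Shape 1** — `<polygon>` closed polygon, stroke `#ff8800` → cut (S820, F1708). Machine vertices: (75.958,78.554) → (164.712,123.820) → (144.506,160.116) → (71.534,64.932) → (44.199,135.073) → (75.958,78.554). Closed: final G1 returns to the first vertex.

**Shape 2** — `<path>` open polyline, stroke `#ff8800` → cut (S820, F1708). Machine vertices: (130.981,49.695) → (161.463,133.149) → (29.902,100.607) → (145.502,8.626). Open path.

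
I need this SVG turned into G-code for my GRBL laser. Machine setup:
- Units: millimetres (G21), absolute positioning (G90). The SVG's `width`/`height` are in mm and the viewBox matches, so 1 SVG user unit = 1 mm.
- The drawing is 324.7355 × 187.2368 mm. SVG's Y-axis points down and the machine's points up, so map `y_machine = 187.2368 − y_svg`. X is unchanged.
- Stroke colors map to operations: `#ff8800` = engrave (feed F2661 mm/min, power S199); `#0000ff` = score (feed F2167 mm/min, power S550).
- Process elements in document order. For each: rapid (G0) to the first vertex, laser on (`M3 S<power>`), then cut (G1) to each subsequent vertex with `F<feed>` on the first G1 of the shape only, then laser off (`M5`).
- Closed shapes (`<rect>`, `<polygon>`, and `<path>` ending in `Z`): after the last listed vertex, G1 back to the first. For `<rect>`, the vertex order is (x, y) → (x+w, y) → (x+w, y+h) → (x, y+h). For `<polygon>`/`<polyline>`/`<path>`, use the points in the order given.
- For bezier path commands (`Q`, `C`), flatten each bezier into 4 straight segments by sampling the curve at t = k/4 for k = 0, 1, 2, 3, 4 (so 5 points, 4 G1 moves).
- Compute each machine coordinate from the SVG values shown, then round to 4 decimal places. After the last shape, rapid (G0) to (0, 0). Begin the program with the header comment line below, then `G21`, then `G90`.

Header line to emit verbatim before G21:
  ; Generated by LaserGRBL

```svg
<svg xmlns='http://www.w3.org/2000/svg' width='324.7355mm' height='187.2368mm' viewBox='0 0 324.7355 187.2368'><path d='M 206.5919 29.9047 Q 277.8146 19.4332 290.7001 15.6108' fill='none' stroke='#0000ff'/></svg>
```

Since the viewBox matches the mm dimensions, user units are millimetres directly. The only transform is the Y-flip y_m = 187.2368 − y_svg.

Shape 1 is a quadratic bezier drawn with `<path>`. Its stroke #0000ff means score at S550, F2167. After flipping Y the toolpath is (206.5919,157.3321) → (238.5572,162.1523) → (263.2303,166.1413) → (280.6113,169.2992) → (290.7001,171.6260).

; Generated by LaserGRBL
G21
G90
G0 X206.5919 Y157.3321
M3 S550
G1 X238.5572 Y162.1523 F2167
G1 X263.2303 Y166.1413
G1 X280.6113 Y169.2992
G1 X290.7001 Y171.6260
M5
G0 X0.0000 Y0.0000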